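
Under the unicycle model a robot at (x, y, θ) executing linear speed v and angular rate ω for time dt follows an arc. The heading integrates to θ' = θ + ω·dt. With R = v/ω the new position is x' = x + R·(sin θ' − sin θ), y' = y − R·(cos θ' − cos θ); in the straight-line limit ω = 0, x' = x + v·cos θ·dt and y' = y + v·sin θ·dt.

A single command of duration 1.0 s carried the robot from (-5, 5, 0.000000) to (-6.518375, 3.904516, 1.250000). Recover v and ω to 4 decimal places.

v = -2.0000, ω = 1.2500

Δθ = 1.250000 − 0.000000 = 1.250000
ω = Δθ/dt = 1.250000/1.0 = 1.2500
R = Δx/(sin θ' − sin θ) = -1.6000
v = R·ω = -1.6000·1.2500 = -2.0000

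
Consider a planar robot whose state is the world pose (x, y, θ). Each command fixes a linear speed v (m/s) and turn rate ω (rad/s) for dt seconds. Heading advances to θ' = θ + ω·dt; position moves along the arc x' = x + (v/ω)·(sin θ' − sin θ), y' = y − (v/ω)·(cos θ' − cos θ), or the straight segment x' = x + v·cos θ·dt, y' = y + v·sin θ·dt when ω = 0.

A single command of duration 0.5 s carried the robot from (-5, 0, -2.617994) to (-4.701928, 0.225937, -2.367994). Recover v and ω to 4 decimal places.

Δθ = -2.367994 − -2.617994 = 0.250000
ω = Δθ/dt = 0.250000/0.5 = 0.5000
R = Δx/(sin θ' − sin θ) = -1.5000
v = R·ω = -1.5000·0.5000 = -0.7500

v = -0.7500, ω = 0.5000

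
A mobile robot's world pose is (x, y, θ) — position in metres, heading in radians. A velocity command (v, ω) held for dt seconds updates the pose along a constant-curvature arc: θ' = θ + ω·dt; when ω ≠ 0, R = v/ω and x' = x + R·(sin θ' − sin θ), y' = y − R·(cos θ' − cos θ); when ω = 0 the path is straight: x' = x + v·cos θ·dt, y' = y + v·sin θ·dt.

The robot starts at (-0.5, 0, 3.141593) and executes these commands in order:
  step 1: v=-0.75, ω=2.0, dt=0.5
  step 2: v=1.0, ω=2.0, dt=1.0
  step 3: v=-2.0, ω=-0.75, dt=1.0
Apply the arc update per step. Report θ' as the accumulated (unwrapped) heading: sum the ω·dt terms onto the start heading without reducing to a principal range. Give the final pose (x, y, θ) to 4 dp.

(-1.5328, 0.3721, 5.3916)

step 1: θ'=4.1416 (R=-0.3750) → pose (-0.1844, 0.1724, 4.1416)
step 2: θ'=6.1416 (R=0.5000) → pose (0.1657, -0.5928, 6.1416)
step 3: θ'=5.3916 (R=2.6667) → pose (-1.5328, 0.3721, 5.3916)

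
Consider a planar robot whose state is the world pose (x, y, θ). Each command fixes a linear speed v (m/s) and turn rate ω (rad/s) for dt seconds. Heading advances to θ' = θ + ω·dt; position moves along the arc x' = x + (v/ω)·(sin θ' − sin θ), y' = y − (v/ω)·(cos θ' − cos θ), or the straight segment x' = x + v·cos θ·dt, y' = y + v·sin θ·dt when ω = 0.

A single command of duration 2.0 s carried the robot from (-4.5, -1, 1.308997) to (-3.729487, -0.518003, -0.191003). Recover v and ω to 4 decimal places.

Δθ = -0.191003 − 1.308997 = -1.500000
ω = Δθ/dt = -1.500000/2.0 = -0.7500
R = Δx/(sin θ' − sin θ) = -0.6667
v = R·ω = -0.6667·-0.7500 = 0.5000

v = 0.5000, ω = -0.7500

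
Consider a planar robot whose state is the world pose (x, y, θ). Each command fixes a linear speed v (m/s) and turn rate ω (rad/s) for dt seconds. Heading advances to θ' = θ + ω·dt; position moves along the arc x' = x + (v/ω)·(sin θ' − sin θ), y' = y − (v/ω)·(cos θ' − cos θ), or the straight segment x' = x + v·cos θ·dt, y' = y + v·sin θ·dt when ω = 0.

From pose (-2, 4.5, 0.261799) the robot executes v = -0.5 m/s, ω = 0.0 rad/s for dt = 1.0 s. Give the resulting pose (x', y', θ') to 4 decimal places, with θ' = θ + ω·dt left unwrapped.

(-2.4830, 4.3706, 0.2618)

θ' = 0.2618 + 0.0·1.0 = 0.2618
ω = 0 → straight: x' = -2 + -0.5·cos(0.2618)·1.0 = -2.4830
y' = 4.5 + -0.5·sin(0.2618)·1.0 = 4.3706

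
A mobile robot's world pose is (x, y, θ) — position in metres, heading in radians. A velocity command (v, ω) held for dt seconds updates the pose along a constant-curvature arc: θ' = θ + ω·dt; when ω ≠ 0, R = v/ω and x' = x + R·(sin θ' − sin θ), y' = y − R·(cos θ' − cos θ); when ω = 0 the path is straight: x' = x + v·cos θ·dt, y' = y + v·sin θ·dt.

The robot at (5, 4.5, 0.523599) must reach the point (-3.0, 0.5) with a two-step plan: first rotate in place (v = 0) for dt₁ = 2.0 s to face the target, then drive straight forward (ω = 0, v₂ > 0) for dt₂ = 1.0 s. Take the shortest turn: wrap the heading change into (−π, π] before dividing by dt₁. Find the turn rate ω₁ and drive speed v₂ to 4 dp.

heading to target = atan2(0.5−4.5, -3−5) = -2.6779
Δθ = wrap(-2.6779 − 0.5236) = 3.0816; ω₁ = Δθ/dt₁ = 1.5408
distance = √((-3−5)² + (0.5−4.5)²) = 8.9443; v₂ = distance/dt₂ = 8.9443

ω₁ = 1.5408, v₂ = 8.9443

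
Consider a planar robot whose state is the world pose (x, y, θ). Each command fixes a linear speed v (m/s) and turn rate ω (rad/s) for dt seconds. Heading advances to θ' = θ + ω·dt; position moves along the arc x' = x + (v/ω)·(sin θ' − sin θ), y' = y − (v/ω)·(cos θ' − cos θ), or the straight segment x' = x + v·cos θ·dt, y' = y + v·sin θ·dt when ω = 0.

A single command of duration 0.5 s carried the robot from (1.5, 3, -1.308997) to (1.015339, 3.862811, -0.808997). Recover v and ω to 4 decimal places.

Δθ = -0.808997 − -1.308997 = 0.500000
ω = Δθ/dt = 0.500000/0.5 = 1.0000
R = −Δy/(cos θ' − cos θ) = -2.0000
v = R·ω = -2.0000·1.0000 = -2.0000

v = -2.0000, ω = 1.0000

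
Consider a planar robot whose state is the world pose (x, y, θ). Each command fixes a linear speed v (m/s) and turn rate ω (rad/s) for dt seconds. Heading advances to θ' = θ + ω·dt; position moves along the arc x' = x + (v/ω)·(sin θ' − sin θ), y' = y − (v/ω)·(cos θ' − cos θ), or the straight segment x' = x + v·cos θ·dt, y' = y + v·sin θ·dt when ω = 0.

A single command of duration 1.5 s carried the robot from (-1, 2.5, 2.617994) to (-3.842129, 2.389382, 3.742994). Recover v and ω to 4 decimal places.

Δθ = 3.742994 − 2.617994 = 1.125000
ω = Δθ/dt = 1.125000/1.5 = 0.7500
R = Δx/(sin θ' − sin θ) = 2.6667
v = R·ω = 2.6667·0.7500 = 2.0000

v = 2.0000, ω = 0.7500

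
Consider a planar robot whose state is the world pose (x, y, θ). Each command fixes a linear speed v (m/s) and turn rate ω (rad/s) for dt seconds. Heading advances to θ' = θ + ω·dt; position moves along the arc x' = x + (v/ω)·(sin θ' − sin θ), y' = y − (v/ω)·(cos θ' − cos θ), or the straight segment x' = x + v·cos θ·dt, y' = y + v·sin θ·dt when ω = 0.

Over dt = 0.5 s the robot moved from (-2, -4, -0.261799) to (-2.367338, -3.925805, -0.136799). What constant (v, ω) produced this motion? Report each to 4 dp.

Δθ = -0.136799 − -0.261799 = 0.125000
ω = Δθ/dt = 0.125000/0.5 = 0.2500
R = Δx/(sin θ' − sin θ) = -3.0000
v = R·ω = -3.0000·0.2500 = -0.7500

v = -0.7500, ω = 0.2500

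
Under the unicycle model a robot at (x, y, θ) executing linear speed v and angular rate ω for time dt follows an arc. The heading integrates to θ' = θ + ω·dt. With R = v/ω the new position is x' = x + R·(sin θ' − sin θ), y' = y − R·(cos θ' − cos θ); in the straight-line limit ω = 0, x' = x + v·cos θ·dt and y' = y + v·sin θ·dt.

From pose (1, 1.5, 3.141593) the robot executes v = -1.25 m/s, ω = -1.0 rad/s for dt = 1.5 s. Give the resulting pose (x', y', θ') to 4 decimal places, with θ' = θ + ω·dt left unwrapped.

θ' = 3.1416 + -1.0·1.5 = 1.6416
R = v/ω = -1.25/-1.0 = 1.2500
x' = 1 + 1.2500·(sin 1.6416 − sin 3.1416) = 2.2469
y' = 1.5 − 1.2500·(cos 1.6416 − cos 3.1416) = 0.3384

(2.2469, 0.3384, 1.6416)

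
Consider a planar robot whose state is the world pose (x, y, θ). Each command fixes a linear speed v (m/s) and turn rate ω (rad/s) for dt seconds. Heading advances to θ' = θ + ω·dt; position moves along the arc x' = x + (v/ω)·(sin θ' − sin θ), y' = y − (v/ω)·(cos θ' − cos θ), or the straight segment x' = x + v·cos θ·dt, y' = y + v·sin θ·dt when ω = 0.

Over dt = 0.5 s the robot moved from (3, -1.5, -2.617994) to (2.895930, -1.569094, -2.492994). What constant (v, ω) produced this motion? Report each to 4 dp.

v = 0.2500, ω = 0.2500

Δθ = -2.492994 − -2.617994 = 0.125000
ω = Δθ/dt = 0.125000/0.5 = 0.2500
R = Δx/(sin θ' − sin θ) = 1.0000
v = R·ω = 1.0000·0.2500 = 0.2500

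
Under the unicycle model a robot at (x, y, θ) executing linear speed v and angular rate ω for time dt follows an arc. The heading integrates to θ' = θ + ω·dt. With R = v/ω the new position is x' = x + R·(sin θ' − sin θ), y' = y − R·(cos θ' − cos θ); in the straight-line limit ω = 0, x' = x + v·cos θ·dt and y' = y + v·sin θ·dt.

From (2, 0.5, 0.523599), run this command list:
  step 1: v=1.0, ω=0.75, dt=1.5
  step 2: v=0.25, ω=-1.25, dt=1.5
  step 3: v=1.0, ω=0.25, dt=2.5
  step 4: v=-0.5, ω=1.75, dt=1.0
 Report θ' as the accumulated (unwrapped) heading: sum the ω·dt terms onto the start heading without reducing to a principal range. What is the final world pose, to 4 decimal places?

step 1: θ'=1.6486 (R=1.3333) → pose (2.6626, 1.7583, 1.6486)
step 2: θ'=-0.2264 (R=-0.2000) → pose (2.9069, 1.9688, -0.2264)
step 3: θ'=0.3986 (R=4.0000) → pose (5.3573, 2.1803, 0.3986)
step 4: θ'=2.1486 (R=-0.2857) → pose (5.2289, 1.7609, 2.1486)

(5.2289, 1.7609, 2.1486)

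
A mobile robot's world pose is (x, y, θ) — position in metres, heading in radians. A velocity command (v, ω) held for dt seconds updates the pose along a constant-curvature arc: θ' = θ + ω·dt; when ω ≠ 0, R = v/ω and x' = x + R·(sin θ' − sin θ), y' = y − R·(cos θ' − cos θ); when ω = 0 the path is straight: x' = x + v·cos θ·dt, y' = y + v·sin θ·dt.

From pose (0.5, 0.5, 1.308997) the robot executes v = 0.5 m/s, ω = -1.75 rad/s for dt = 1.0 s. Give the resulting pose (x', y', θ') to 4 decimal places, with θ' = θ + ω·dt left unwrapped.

θ' = 1.3090 + -1.75·1.0 = -0.4410
R = v/ω = 0.5/-1.75 = -0.2857
x' = 0.5 + -0.2857·(sin -0.4410 − sin 1.3090) = 0.8979
y' = 0.5 − -0.2857·(cos -0.4410 − cos 1.3090) = 0.6844

(0.8979, 0.6844, -0.4410)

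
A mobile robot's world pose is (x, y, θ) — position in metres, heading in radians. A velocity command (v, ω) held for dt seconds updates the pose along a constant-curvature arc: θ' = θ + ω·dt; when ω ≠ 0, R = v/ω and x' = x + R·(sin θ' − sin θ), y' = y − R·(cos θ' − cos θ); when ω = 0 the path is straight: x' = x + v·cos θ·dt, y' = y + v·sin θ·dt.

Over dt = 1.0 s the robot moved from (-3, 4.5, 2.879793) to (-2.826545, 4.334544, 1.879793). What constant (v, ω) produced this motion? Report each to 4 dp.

v = -0.2500, ω = -1.0000

Δθ = 1.879793 − 2.879793 = -1.000000
ω = Δθ/dt = -1.000000/1.0 = -1.0000
R = Δx/(sin θ' − sin θ) = 0.2500
v = R·ω = 0.2500·-1.0000 = -0.2500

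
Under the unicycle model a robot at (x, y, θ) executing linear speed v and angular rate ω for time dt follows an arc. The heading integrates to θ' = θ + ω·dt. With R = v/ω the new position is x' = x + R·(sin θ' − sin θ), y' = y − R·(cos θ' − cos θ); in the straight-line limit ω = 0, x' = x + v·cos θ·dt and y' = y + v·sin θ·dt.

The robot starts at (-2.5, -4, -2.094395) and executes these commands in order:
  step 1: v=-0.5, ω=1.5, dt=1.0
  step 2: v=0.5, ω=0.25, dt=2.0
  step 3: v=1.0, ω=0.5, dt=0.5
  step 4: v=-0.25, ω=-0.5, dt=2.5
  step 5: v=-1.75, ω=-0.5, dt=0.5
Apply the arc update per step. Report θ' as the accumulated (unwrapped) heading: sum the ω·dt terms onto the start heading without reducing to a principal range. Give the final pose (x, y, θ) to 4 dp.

(-1.9943, -2.7920, -1.3444)

step 1: θ'=-0.5944 (R=-0.3333) → pose (-2.6020, -3.5572, -0.5944)
step 2: θ'=-0.0944 (R=2.0000) → pose (-1.6705, -3.8913, -0.0944)
step 3: θ'=0.1556 (R=2.0000) → pose (-1.1720, -3.8760, 0.1556)
step 4: θ'=-1.0944 (R=0.5000) → pose (-1.6938, -3.6114, -1.0944)
step 5: θ'=-1.3444 (R=3.5000) → pose (-1.9943, -2.7920, -1.3444)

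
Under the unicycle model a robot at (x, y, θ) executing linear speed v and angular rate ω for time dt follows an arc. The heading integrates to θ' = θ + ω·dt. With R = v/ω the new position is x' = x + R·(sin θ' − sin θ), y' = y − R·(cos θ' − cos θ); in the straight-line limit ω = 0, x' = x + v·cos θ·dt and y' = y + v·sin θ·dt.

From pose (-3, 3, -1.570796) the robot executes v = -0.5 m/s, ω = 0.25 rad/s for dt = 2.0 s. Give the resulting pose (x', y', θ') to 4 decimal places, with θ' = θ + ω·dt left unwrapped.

(-3.2448, 3.9589, -1.0708)

θ' = -1.5708 + 0.25·2.0 = -1.0708
R = v/ω = -0.5/0.25 = -2.0000
x' = -3 + -2.0000·(sin -1.0708 − sin -1.5708) = -3.2448
y' = 3 − -2.0000·(cos -1.0708 − cos -1.5708) = 3.9589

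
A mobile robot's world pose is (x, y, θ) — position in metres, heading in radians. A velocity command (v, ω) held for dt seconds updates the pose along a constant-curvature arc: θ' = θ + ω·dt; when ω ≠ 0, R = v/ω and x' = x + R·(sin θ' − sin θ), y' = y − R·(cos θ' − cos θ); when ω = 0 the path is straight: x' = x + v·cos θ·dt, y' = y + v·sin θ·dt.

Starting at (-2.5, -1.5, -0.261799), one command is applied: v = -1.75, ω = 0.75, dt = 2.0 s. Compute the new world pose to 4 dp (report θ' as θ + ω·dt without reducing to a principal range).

θ' = -0.2618 + 0.75·2.0 = 1.2382
R = v/ω = -1.75/0.75 = -2.3333
x' = -2.5 + -2.3333·(sin 1.2382 − sin -0.2618) = -5.3094
y' = -1.5 − -2.3333·(cos 1.2382 − cos -0.2618) = -2.9920

(-5.3094, -2.9920, 1.2382)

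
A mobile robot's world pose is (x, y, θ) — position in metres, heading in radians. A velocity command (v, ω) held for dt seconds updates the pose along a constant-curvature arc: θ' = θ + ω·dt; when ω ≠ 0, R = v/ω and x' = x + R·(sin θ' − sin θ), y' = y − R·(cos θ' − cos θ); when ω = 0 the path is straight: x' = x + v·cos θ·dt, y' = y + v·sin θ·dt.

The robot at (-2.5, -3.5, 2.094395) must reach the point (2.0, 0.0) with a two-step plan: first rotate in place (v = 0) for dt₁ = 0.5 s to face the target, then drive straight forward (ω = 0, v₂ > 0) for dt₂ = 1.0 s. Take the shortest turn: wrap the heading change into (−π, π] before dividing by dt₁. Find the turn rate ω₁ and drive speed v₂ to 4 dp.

ω₁ = -2.8667, v₂ = 5.7009

heading to target = atan2(0−-3.5, 2−-2.5) = 0.6610
Δθ = wrap(0.6610 − 2.0944) = -1.4334; ω₁ = Δθ/dt₁ = -2.8667
distance = √((2−-2.5)² + (0−-3.5)²) = 5.7009; v₂ = distance/dt₂ = 5.7009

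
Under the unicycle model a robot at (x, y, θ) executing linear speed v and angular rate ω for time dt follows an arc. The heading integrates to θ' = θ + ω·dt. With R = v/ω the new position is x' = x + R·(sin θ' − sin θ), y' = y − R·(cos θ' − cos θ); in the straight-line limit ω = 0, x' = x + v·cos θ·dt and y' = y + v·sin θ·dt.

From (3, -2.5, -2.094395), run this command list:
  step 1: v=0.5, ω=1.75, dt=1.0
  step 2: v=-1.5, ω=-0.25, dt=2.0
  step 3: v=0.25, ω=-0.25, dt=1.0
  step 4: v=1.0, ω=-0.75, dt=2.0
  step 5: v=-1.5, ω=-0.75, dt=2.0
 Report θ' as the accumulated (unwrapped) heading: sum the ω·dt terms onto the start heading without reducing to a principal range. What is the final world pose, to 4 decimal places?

(3.0119, -3.7541, -4.0944)

step 1: θ'=-0.3444 (R=0.2857) → pose (3.1510, -2.9118, -0.3444)
step 2: θ'=-0.8444 (R=6.0000) → pose (0.6913, -1.2492, -0.8444)
step 3: θ'=-1.0944 (R=-1.0000) → pose (0.8324, -1.4548, -1.0944)
step 4: θ'=-2.5944 (R=-1.3333) → pose (0.3413, -3.2049, -2.5944)
step 5: θ'=-4.0944 (R=2.0000) → pose (3.0119, -3.7541, -4.0944)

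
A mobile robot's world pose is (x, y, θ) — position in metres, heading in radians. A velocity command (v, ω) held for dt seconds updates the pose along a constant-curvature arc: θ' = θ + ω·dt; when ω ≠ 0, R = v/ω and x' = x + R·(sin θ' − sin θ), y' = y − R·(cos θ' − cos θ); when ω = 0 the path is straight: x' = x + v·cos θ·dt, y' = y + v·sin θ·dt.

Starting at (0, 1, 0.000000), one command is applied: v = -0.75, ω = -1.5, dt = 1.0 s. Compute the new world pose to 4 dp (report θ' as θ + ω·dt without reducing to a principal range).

(-0.4987, 1.4646, -1.5000)

θ' = 0.0000 + -1.5·1.0 = -1.5000
R = v/ω = -0.75/-1.5 = 0.5000
x' = 0 + 0.5000·(sin -1.5000 − sin 0.0000) = -0.4987
y' = 1 − 0.5000·(cos -1.5000 − cos 0.0000) = 1.4646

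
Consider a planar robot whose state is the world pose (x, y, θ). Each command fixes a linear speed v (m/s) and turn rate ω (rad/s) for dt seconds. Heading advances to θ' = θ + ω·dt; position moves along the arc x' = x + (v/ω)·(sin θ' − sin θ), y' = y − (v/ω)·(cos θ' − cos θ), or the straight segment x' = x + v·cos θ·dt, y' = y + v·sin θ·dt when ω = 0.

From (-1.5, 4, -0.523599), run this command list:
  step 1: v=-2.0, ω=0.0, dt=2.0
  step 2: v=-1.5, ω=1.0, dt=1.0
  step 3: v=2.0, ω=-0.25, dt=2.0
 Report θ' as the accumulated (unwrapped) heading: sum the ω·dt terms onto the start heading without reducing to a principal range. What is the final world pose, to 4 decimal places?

step 1: θ'=-0.5236 (straight) → pose (-4.9641, 6.0000, -0.5236)
step 2: θ'=0.4764 (R=-1.5000) → pose (-6.4020, 6.0339, 0.4764)
step 3: θ'=-0.0236 (R=-8.0000) → pose (-2.5445, 6.9225, -0.0236)

(-2.5445, 6.9225, -0.0236)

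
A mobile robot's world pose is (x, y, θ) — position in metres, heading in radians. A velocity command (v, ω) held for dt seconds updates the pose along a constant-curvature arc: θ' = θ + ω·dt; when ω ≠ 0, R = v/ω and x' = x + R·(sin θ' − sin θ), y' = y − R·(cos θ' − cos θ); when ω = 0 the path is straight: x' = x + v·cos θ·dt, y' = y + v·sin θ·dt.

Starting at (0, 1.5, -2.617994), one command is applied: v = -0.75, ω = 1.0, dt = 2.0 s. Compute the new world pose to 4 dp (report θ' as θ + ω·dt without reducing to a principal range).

(0.0596, 2.7608, -0.6180)

θ' = -2.6180 + 1.0·2.0 = -0.6180
R = v/ω = -0.75/1.0 = -0.7500
x' = 0 + -0.7500·(sin -0.6180 − sin -2.6180) = 0.0596
y' = 1.5 − -0.7500·(cos -0.6180 − cos -2.6180) = 2.7608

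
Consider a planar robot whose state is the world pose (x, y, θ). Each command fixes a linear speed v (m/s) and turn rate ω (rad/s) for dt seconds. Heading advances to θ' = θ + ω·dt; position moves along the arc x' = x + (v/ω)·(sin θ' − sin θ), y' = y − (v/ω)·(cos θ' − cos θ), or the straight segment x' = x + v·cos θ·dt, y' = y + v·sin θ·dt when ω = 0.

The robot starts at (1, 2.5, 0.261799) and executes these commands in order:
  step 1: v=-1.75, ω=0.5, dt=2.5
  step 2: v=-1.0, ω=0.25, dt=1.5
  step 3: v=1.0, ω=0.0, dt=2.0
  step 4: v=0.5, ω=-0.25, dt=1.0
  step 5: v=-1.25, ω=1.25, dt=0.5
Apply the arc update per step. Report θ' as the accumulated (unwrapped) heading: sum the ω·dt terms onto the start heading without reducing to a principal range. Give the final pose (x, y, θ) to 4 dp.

step 1: θ'=1.5118 (R=-3.5000) → pose (-1.5880, -0.6744, 1.5118)
step 2: θ'=1.8868 (R=-4.0000) → pose (-1.3969, -2.1533, 1.8868)
step 3: θ'=1.8868 (straight) → pose (-2.0185, -0.2523, 1.8868)
step 4: θ'=1.6368 (R=-2.0000) → pose (-2.1132, 0.2373, 1.6368)
step 5: θ'=2.2618 (R=-1.0000) → pose (-1.8859, -0.3341, 2.2618)

(-1.8859, -0.3341, 2.2618)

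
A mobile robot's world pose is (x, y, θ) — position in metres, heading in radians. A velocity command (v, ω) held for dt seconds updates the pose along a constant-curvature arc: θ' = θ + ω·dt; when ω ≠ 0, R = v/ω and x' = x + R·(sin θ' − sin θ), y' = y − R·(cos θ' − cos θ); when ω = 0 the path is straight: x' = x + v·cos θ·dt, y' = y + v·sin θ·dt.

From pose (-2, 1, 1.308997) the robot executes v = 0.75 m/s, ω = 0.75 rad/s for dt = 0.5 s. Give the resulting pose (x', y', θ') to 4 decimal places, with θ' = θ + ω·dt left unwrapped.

(-1.9723, 1.3718, 1.6840)

θ' = 1.3090 + 0.75·0.5 = 1.6840
R = v/ω = 0.75/0.75 = 1.0000
x' = -2 + 1.0000·(sin 1.6840 − sin 1.3090) = -1.9723
y' = 1 − 1.0000·(cos 1.6840 − cos 1.3090) = 1.3718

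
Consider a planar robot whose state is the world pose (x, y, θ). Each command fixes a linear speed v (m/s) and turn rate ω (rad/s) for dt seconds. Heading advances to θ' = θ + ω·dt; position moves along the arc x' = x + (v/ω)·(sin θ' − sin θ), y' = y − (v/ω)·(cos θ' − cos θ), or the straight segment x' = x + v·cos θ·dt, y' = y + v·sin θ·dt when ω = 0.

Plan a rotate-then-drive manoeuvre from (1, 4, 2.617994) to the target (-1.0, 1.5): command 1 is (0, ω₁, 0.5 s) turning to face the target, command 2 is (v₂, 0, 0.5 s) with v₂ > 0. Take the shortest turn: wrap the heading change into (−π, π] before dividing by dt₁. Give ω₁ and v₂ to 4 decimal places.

ω₁ = 2.8393, v₂ = 6.4031

heading to target = atan2(1.5−4, -1−1) = -2.2455
Δθ = wrap(-2.2455 − 2.6180) = 1.4197; ω₁ = Δθ/dt₁ = 2.8393
distance = √((-1−1)² + (1.5−4)²) = 3.2016; v₂ = distance/dt₂ = 6.4031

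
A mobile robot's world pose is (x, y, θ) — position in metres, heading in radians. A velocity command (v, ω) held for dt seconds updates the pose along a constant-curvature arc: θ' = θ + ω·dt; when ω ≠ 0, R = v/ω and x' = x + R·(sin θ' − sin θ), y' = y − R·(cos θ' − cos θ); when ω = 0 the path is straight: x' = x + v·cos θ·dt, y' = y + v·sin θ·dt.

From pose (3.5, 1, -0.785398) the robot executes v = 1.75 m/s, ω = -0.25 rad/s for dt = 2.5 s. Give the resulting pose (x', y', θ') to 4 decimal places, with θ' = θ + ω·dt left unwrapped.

(5.4604, -2.8318, -1.4104)

θ' = -0.7854 + -0.25·2.5 = -1.4104
R = v/ω = 1.75/-0.25 = -7.0000
x' = 3.5 + -7.0000·(sin -1.4104 − sin -0.7854) = 5.4604
y' = 1 − -7.0000·(cos -1.4104 − cos -0.7854) = -2.8318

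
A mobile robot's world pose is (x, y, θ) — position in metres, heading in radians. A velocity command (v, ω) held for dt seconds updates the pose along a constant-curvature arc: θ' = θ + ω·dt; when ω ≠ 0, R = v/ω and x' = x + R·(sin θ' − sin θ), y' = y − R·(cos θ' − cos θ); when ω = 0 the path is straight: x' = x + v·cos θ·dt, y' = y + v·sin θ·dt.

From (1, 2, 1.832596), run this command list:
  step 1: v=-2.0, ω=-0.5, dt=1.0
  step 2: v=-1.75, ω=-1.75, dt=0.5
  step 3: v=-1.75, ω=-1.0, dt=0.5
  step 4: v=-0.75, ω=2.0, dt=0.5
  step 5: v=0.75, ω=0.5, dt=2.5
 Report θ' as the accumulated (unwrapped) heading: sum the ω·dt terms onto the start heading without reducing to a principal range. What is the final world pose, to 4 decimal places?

step 1: θ'=1.3326 (R=4.0000) → pose (1.0234, 0.0209, 1.3326)
step 2: θ'=0.4576 (R=1.0000) → pose (0.4934, -0.6403, 0.4576)
step 3: θ'=-0.0424 (R=1.7500) → pose (-0.3539, -0.8187, -0.0424)
step 4: θ'=0.9576 (R=-0.3750) → pose (-0.6765, -0.9776, 0.9576)
step 5: θ'=2.2076 (R=1.5000) → pose (-0.6972, 0.7776, 2.2076)

(-0.6972, 0.7776, 2.2076)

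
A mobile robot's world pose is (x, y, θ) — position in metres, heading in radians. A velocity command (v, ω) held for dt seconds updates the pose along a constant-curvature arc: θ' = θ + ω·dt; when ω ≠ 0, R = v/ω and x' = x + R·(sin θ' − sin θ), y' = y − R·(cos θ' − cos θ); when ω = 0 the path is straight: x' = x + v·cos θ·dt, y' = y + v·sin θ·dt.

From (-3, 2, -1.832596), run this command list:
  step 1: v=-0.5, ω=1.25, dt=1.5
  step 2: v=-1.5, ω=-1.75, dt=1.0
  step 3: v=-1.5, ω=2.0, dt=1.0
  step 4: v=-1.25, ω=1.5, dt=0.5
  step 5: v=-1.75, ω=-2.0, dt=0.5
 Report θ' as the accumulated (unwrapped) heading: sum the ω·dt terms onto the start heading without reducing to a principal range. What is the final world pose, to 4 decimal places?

step 1: θ'=0.0424 (R=-0.4000) → pose (-3.4033, 2.5032, 0.0424)
step 2: θ'=-1.7076 (R=0.8571) → pose (-4.2888, 3.4764, -1.7076)
step 3: θ'=0.2924 (R=-0.7500) → pose (-5.2480, 4.2969, 0.2924)
step 4: θ'=1.0424 (R=-0.8333) → pose (-5.7275, 3.9190, 1.0424)
step 5: θ'=0.0424 (R=0.8750) → pose (-6.4460, 3.4860, 0.0424)

(-6.4460, 3.4860, 0.0424)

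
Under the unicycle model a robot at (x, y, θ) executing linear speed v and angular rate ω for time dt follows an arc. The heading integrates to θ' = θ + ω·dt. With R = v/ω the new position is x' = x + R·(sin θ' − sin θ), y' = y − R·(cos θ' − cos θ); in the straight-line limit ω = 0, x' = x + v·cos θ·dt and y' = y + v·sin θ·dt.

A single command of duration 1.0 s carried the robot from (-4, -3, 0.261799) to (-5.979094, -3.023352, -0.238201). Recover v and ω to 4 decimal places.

Δθ = -0.238201 − 0.261799 = -0.500000
ω = Δθ/dt = -0.500000/1.0 = -0.5000
R = Δx/(sin θ' − sin θ) = 4.0000
v = R·ω = 4.0000·-0.5000 = -2.0000

v = -2.0000, ω = -0.5000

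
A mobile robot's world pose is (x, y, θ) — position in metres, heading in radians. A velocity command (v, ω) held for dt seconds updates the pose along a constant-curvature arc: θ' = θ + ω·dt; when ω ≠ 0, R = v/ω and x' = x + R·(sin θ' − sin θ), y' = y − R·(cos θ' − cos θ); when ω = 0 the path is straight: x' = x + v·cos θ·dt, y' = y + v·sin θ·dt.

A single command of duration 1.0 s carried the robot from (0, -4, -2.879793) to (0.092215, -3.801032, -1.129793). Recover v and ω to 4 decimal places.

v = -0.2500, ω = 1.7500

Δθ = -1.129793 − -2.879793 = 1.750000
ω = Δθ/dt = 1.750000/1.0 = 1.7500
R = −Δy/(cos θ' − cos θ) = -0.1429
v = R·ω = -0.1429·1.7500 = -0.2500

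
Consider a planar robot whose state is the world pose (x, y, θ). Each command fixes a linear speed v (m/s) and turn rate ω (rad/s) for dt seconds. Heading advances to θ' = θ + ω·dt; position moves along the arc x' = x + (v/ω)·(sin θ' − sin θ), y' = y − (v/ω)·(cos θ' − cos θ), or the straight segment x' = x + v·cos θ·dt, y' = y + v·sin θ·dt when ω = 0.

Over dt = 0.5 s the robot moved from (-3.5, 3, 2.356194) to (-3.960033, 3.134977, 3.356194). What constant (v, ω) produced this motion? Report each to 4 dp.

v = 1.0000, ω = 2.0000

Δθ = 3.356194 − 2.356194 = 1.000000
ω = Δθ/dt = 1.000000/0.5 = 2.0000
R = Δx/(sin θ' − sin θ) = 0.5000
v = R·ω = 0.5000·2.0000 = 1.0000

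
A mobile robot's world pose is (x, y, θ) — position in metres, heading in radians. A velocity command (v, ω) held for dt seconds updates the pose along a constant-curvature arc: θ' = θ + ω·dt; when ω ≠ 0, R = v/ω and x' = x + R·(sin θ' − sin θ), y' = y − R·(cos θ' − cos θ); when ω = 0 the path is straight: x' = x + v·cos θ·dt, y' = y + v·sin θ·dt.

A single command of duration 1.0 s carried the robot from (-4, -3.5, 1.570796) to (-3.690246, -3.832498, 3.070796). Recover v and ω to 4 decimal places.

Δθ = 3.070796 − 1.570796 = 1.500000
ω = Δθ/dt = 1.500000/1.0 = 1.5000
R = −Δy/(cos θ' − cos θ) = -0.3333
v = R·ω = -0.3333·1.5000 = -0.5000

v = -0.5000, ω = 1.5000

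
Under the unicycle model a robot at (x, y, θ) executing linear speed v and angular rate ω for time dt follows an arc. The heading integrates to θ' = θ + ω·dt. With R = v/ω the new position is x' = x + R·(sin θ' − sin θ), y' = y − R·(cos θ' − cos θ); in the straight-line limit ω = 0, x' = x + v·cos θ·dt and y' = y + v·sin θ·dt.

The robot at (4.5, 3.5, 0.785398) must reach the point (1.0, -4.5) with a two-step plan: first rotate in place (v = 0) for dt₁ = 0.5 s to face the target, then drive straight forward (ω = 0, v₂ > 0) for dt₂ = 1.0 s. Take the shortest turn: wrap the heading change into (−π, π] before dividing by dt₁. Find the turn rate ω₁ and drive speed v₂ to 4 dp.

heading to target = atan2(-4.5−3.5, 1−4.5) = -1.9832
Δθ = wrap(-1.9832 − 0.7854) = -2.7686; ω₁ = Δθ/dt₁ = -5.5372
distance = √((1−4.5)² + (-4.5−3.5)²) = 8.7321; v₂ = distance/dt₂ = 8.7321

ω₁ = -5.5372, v₂ = 8.7321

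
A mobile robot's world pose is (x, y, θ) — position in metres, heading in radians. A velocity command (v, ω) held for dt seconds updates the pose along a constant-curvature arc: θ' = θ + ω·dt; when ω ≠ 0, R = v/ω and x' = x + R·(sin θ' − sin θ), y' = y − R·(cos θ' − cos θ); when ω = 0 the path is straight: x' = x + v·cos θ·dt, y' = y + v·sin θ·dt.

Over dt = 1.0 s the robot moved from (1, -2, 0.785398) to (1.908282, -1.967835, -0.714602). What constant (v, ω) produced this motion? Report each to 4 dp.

Δθ = -0.714602 − 0.785398 = -1.500000
ω = Δθ/dt = -1.500000/1.0 = -1.5000
R = Δx/(sin θ' − sin θ) = -0.6667
v = R·ω = -0.6667·-1.5000 = 1.0000

v = 1.0000, ω = -1.5000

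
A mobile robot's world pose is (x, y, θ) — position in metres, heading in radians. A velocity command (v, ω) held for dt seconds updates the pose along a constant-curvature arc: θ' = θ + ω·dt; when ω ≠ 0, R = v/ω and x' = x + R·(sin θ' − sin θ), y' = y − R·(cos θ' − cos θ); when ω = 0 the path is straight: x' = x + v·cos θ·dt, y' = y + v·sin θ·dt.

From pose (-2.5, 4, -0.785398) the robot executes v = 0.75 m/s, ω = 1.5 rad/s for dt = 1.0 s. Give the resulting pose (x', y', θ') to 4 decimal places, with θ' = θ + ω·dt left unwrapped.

θ' = -0.7854 + 1.5·1.0 = 0.7146
R = v/ω = 0.75/1.5 = 0.5000
x' = -2.5 + 0.5000·(sin 0.7146 − sin -0.7854) = -1.8188
y' = 4 − 0.5000·(cos 0.7146 − cos -0.7854) = 3.9759

(-1.8188, 3.9759, 0.7146)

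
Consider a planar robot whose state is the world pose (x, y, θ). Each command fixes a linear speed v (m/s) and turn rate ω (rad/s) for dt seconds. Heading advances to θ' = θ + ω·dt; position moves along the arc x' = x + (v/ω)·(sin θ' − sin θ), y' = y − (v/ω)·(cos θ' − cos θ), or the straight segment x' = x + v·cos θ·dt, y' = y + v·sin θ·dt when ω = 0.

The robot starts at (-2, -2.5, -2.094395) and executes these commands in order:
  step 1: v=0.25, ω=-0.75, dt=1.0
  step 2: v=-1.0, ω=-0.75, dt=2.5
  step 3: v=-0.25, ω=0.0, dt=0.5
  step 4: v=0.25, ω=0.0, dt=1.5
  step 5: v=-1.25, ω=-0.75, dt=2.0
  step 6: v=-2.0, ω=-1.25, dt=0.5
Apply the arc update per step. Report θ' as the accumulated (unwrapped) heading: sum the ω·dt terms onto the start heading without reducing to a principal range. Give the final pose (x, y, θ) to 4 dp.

(-2.9795, -5.0957, -6.8444)

step 1: θ'=-2.8444 (R=-0.3333) → pose (-2.1911, -2.6521, -2.8444)
step 2: θ'=-4.7194 (R=1.3333) → pose (-0.4673, -3.9363, -4.7194)
step 3: θ'=-4.7194 (straight) → pose (-0.4682, -4.0613, -4.7194)
step 4: θ'=-4.7194 (straight) → pose (-0.4656, -3.6863, -4.7194)
step 5: θ'=-6.2194 (R=1.6667) → pose (-2.0259, -5.3379, -6.2194)
step 6: θ'=-6.8444 (R=1.6000) → pose (-2.9795, -5.0957, -6.8444)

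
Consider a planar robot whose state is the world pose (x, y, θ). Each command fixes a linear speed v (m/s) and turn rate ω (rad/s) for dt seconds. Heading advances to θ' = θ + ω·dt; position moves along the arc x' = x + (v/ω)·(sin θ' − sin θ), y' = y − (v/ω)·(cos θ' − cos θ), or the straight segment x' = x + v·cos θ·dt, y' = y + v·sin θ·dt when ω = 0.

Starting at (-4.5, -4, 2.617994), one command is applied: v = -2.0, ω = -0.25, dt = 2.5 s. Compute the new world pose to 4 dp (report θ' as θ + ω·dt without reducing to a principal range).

θ' = 2.6180 + -0.25·2.5 = 1.9930
R = v/ω = -2.0/-0.25 = 8.0000
x' = -4.5 + 8.0000·(sin 1.9930 − sin 2.6180) = -1.2025
y' = -4 − 8.0000·(cos 1.9930 − cos 2.6180) = -7.6501

(-1.2025, -7.6501, 1.9930)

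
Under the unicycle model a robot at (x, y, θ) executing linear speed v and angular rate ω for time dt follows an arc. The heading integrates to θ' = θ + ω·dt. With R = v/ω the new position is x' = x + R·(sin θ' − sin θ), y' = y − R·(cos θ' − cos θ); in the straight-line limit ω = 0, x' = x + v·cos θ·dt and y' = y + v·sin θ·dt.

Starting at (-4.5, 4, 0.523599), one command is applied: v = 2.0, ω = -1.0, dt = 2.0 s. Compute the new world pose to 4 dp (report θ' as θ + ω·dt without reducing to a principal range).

θ' = 0.5236 + -1.0·2.0 = -1.4764
R = v/ω = 2.0/-1.0 = -2.0000
x' = -4.5 + -2.0000·(sin -1.4764 − sin 0.5236) = -1.5089
y' = 4 − -2.0000·(cos -1.4764 − cos 0.5236) = 2.4565

(-1.5089, 2.4565, -1.4764)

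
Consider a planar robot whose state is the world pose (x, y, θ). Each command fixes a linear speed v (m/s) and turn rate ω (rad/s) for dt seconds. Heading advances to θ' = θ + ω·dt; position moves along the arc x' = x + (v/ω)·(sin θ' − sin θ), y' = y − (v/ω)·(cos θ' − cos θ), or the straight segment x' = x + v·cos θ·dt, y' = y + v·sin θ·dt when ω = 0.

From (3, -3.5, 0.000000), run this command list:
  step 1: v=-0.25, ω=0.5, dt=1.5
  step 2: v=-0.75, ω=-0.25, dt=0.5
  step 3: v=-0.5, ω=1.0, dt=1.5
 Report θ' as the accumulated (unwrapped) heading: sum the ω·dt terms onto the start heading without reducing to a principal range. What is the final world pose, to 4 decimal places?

(2.2369, -4.5406, 2.1250)

step 1: θ'=0.7500 (R=-0.5000) → pose (2.6592, -3.6342, 0.7500)
step 2: θ'=0.6250 (R=3.0000) → pose (2.3696, -3.8720, 0.6250)
step 3: θ'=2.1250 (R=-0.5000) → pose (2.2369, -4.5406, 2.1250)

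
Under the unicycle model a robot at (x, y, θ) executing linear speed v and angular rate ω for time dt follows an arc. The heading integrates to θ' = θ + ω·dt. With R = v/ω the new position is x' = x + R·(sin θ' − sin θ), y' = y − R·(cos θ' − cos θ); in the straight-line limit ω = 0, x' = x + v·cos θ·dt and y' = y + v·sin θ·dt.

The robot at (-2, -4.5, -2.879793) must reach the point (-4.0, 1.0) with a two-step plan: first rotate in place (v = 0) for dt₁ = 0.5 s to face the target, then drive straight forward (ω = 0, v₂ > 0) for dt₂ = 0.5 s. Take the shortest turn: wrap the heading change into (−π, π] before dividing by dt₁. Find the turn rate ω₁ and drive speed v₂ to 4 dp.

heading to target = atan2(1−-4.5, -4−-2) = 1.9196
Δθ = wrap(1.9196 − -2.8798) = -1.4838; ω₁ = Δθ/dt₁ = -2.9676
distance = √((-4−-2)² + (1−-4.5)²) = 5.8523; v₂ = distance/dt₂ = 11.7047

ω₁ = -2.9676, v₂ = 11.7047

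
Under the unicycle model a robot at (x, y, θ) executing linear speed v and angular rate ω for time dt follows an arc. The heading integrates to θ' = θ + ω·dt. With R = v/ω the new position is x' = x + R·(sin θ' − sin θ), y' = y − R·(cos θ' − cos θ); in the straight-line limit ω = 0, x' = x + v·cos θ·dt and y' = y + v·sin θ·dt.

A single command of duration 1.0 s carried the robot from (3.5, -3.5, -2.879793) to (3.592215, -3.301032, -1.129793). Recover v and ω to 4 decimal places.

v = -0.2500, ω = 1.7500

Δθ = -1.129793 − -2.879793 = 1.750000
ω = Δθ/dt = 1.750000/1.0 = 1.7500
R = −Δy/(cos θ' − cos θ) = -0.1429
v = R·ω = -0.1429·1.7500 = -0.2500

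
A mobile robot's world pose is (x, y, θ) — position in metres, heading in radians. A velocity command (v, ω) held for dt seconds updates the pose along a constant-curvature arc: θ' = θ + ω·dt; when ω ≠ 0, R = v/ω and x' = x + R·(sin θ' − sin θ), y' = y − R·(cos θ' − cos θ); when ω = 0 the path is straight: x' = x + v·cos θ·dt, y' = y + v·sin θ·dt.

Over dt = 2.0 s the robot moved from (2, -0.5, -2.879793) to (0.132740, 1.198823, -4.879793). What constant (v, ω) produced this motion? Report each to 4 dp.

v = 1.5000, ω = -1.0000

Δθ = -4.879793 − -2.879793 = -2.000000
ω = Δθ/dt = -2.000000/2.0 = -1.0000
R = Δx/(sin θ' − sin θ) = -1.5000
v = R·ω = -1.5000·-1.0000 = 1.5000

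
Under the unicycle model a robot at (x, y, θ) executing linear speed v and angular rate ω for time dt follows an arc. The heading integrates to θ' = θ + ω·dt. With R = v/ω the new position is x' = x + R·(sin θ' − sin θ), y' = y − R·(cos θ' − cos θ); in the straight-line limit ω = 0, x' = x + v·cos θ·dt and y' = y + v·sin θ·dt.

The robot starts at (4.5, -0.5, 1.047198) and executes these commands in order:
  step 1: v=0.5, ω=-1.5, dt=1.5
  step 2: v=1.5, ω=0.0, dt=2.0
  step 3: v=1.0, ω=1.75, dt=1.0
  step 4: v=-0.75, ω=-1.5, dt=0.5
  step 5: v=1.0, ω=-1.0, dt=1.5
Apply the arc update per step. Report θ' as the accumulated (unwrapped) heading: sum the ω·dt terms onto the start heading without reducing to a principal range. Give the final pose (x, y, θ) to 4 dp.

step 1: θ'=-1.2028 (R=-0.3333) → pose (5.0997, -0.5468, -1.2028)
step 2: θ'=-1.2028 (straight) → pose (6.1789, -3.3459, -1.2028)
step 3: θ'=0.5472 (R=0.5714) → pose (7.0094, -3.6283, 0.5472)
step 4: θ'=-0.2028 (R=0.5000) → pose (6.6486, -3.6911, -0.2028)
step 5: θ'=-1.7028 (R=-1.0000) → pose (7.4384, -4.8022, -1.7028)

(7.4384, -4.8022, -1.7028)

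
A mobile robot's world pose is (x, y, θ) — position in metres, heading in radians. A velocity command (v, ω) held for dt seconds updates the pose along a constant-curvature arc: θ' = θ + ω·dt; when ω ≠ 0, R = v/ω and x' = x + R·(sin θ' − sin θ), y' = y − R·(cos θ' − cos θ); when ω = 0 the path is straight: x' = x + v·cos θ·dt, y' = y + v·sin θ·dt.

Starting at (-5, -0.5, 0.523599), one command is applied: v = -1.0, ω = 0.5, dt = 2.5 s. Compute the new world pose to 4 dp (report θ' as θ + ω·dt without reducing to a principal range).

θ' = 0.5236 + 0.5·2.5 = 1.7736
R = v/ω = -1.0/0.5 = -2.0000
x' = -5 + -2.0000·(sin 1.7736 − sin 0.5236) = -5.9590
y' = -0.5 − -2.0000·(cos 1.7736 − cos 0.5236) = -2.6349

(-5.9590, -2.6349, 1.7736)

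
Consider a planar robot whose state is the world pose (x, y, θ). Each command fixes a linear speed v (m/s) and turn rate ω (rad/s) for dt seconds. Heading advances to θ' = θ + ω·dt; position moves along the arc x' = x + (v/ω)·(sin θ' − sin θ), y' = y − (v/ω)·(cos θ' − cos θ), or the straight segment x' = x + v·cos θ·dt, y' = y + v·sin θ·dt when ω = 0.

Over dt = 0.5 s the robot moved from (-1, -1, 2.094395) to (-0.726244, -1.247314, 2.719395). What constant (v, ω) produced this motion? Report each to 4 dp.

v = -0.7500, ω = 1.2500

Δθ = 2.719395 − 2.094395 = 0.625000
ω = Δθ/dt = 0.625000/0.5 = 1.2500
R = Δx/(sin θ' − sin θ) = -0.6000
v = R·ω = -0.6000·1.2500 = -0.7500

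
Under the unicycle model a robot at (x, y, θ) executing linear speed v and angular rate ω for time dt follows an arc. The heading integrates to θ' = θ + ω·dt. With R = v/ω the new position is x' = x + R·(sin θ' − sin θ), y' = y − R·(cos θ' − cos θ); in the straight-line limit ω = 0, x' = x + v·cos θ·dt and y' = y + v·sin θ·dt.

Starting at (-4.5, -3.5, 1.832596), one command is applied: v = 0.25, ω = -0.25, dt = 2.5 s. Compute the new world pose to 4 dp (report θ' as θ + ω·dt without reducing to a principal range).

(-4.4688, -2.8859, 1.2076)

θ' = 1.8326 + -0.25·2.5 = 1.2076
R = v/ω = 0.25/-0.25 = -1.0000
x' = -4.5 + -1.0000·(sin 1.2076 − sin 1.8326) = -4.4688
y' = -3.5 − -1.0000·(cos 1.2076 − cos 1.8326) = -2.8859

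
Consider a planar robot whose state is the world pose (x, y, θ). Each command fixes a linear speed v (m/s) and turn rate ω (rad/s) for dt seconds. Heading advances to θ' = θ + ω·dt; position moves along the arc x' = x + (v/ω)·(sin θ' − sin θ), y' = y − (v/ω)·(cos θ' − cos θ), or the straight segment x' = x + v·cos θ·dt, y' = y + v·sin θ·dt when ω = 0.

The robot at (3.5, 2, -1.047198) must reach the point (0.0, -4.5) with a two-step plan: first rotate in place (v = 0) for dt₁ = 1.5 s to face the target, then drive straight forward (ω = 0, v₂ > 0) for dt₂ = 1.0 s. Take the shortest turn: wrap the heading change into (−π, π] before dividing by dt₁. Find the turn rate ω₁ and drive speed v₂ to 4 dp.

heading to target = atan2(-4.5−2, 0−3.5) = -2.0647
Δθ = wrap(-2.0647 − -1.0472) = -1.0175; ω₁ = Δθ/dt₁ = -0.6784
distance = √((0−3.5)² + (-4.5−2)²) = 7.3824; v₂ = distance/dt₂ = 7.3824

ω₁ = -0.6784, v₂ = 7.3824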